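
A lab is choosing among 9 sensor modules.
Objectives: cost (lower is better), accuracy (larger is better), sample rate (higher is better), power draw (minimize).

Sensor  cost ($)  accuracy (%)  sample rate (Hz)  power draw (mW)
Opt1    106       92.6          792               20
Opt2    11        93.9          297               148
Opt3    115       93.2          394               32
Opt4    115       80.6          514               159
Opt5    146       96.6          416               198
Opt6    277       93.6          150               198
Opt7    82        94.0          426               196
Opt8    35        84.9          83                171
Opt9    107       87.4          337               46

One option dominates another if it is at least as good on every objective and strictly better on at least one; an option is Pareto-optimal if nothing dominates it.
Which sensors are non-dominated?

Opt1, Opt2, Opt3, Opt5, Opt7

Opt1: not dominated (best sample rate).
Opt2: not dominated (best cost).
Opt3: not dominated.
Opt4: dominated by Opt1 (cost 106≤115, accuracy 92.6≥80.6, sample rate 792≥514, power draw 20≤159).
Opt5: not dominated (best accuracy).
Opt6: dominated by Opt2 (cost 11≤277, accuracy 93.9≥93.6, sample rate 297≥150, power draw 148≤198).
Opt7: not dominated.
Opt8: dominated by Opt2 (cost 11≤35, accuracy 93.9≥84.9, sample rate 297≥83, power draw 148≤171).
Opt9: dominated by Opt1 (cost 106≤107, accuracy 92.6≥87.4, sample rate 792≥337, power draw 20≤46).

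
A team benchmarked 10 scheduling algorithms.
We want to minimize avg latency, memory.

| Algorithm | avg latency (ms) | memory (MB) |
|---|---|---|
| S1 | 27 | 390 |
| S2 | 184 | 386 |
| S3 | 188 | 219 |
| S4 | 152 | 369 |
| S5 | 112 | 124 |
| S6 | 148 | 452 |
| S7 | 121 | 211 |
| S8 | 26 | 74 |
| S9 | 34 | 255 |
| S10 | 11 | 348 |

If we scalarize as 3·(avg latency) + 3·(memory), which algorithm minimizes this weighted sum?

S8

S1: 3·27 + 3·390 = 1251
S2: 3·184 + 3·386 = 1710
S3: 3·188 + 3·219 = 1221
S4: 3·152 + 3·369 = 1563
S5: 3·112 + 3·124 = 708
S6: 3·148 + 3·452 = 1800
S7: 3·121 + 3·211 = 996
S8: 3·26 + 3·74 = 300
S9: 3·34 + 3·255 = 867
S10: 3·11 + 3·348 = 1077
Lowest: S8 at 300.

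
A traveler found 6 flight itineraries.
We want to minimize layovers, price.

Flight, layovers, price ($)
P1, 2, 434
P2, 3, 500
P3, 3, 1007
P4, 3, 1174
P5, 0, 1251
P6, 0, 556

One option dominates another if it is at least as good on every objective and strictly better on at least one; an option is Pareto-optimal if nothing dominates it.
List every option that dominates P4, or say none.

P1, P2, P3, P6

P1: layovers 2≤3, price 434≤1174 — dominates P4.
P2: layovers 3≤3, price 500≤1174 — dominates P4.
P3: layovers 3≤3, price 1007≤1174 — dominates P4.
P6: layovers 0≤3, price 556≤1174 — dominates P4.
Others (P5) are each worse than P4 on at least one objective.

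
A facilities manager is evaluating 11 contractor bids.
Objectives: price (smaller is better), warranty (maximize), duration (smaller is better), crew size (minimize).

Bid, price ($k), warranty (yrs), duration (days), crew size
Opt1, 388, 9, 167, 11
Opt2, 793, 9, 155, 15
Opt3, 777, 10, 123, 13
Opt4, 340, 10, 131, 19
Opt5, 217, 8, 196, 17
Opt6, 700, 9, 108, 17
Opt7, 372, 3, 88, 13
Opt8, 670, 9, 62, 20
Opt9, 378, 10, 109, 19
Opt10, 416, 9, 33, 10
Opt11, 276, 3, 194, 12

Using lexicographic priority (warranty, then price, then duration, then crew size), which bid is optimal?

Opt4

First maximize warranty: best is 10, kept {Opt3, Opt4, Opt9}.
Then minimize price: best is 340, kept {Opt4}.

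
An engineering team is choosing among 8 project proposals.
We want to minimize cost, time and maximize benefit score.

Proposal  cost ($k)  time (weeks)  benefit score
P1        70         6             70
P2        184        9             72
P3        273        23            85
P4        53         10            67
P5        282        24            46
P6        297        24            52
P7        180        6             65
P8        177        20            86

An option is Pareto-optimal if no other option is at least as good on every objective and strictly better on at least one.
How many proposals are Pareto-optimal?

4

P1: not dominated.
P2: not dominated.
P3: dominated by P8 (cost 177≤273, time 20≤23, benefit score 86≥85).
P4: not dominated (best cost).
P5: dominated by P1 (cost 70≤282, time 6≤24, benefit score 70≥46).
P6: dominated by P1 (cost 70≤297, time 6≤24, benefit score 70≥52).
P7: dominated by P1 (cost 70≤180, time 6≤6, benefit score 70≥65).
P8: not dominated (best benefit score).
Pareto-optimal: P1, P2, P4, P8 → 4.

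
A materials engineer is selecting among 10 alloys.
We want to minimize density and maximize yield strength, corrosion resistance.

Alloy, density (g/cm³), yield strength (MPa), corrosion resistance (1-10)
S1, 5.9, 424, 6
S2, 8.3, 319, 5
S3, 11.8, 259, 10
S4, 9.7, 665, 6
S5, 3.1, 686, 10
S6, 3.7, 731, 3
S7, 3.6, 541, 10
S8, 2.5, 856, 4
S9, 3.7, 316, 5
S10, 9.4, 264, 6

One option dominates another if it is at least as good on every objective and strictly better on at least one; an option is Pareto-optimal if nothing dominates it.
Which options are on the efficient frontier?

S5, S8

S1: dominated by S5 (density 3.1≤5.9, yield strength 686≥424, corrosion resistance 10≥6).
S2: dominated by S1 (density 5.9≤8.3, yield strength 424≥319, corrosion resistance 6≥5).
S3: dominated by S5 (density 3.1≤11.8, yield strength 686≥259, corrosion resistance 10≥10).
S4: dominated by S5 (density 3.1≤9.7, yield strength 686≥665, corrosion resistance 10≥6).
S5: not dominated.
S6: dominated by S8 (density 2.5≤3.7, yield strength 856≥731, corrosion resistance 4≥3).
S7: dominated by S5 (density 3.1≤3.6, yield strength 686≥541, corrosion resistance 10≥10).
S8: not dominated (best density).
S9: dominated by S5 (density 3.1≤3.7, yield strength 686≥316, corrosion resistance 10≥5).
S10: dominated by S1 (density 5.9≤9.4, yield strength 424≥264, corrosion resistance 6≥6).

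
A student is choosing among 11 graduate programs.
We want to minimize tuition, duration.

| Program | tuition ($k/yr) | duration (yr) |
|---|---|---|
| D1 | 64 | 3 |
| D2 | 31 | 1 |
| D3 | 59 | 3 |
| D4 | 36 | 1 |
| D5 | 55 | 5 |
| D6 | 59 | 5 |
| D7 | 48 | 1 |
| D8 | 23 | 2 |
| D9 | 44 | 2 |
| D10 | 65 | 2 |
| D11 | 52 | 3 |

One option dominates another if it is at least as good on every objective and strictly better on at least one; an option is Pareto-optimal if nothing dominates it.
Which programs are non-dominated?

D1: dominated by D2 (tuition 31≤64, duration 1≤3).
D2: not dominated.
D3: dominated by D2 (tuition 31≤59, duration 1≤3).
D4: dominated by D2 (tuition 31≤36, duration 1≤1).
D5: dominated by D2 (tuition 31≤55, duration 1≤5).
D6: dominated by D2 (tuition 31≤59, duration 1≤5).
D7: dominated by D2 (tuition 31≤48, duration 1≤1).
D8: not dominated (best tuition).
D9: dominated by D2 (tuition 31≤44, duration 1≤2).
D10: dominated by D2 (tuition 31≤65, duration 1≤2).
D11: dominated by D2 (tuition 31≤52, duration 1≤3).

D2, D8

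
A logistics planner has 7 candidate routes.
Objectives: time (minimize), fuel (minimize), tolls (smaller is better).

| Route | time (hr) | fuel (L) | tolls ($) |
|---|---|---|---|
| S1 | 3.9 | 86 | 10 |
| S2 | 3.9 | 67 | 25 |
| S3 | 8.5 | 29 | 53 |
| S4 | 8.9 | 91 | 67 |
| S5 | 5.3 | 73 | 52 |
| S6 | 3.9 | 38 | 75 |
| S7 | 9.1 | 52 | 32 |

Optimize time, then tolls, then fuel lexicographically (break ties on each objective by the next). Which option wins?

S1

First minimize time: best is 3.9, kept {S1, S2, S6}.
Then minimize tolls: best is 10, kept {S1}.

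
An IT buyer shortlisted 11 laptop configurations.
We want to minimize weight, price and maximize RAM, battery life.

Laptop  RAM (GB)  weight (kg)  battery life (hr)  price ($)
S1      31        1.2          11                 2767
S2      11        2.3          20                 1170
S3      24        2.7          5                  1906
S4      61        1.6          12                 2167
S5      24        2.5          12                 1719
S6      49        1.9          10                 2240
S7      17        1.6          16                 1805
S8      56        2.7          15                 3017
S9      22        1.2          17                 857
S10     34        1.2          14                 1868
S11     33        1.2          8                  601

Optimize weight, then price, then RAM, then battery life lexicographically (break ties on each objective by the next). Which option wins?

First minimize weight: best is 1.2, kept {S1, S9, S10, S11}.
Then minimize price: best is 601, kept {S11}.

S11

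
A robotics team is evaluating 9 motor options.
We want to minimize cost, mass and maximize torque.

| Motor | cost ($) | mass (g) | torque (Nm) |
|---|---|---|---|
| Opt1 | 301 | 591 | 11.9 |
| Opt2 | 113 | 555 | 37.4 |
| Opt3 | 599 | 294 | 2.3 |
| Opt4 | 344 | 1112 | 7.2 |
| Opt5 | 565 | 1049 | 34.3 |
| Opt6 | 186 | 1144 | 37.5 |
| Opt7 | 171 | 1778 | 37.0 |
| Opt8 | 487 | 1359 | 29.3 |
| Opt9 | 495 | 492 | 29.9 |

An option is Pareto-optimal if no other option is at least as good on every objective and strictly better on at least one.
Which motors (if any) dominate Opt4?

Opt1, Opt2

Opt1: cost 301≤344, mass 591≤1112, torque 11.9≥7.2 — dominates Opt4.
Opt2: cost 113≤344, mass 555≤1112, torque 37.4≥7.2 — dominates Opt4.
Others (Opt3, Opt5, Opt6, Opt7, Opt8, Opt9) are each worse than Opt4 on at least one objective.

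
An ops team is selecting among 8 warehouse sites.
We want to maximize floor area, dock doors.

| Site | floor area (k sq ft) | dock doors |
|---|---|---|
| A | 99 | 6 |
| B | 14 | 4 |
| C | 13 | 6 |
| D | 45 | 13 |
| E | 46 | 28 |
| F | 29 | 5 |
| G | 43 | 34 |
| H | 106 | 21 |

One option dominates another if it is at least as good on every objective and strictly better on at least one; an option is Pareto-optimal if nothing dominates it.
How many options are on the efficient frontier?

3

A: dominated by H (floor area 106≥99, dock doors 21≥6).
B: dominated by A (floor area 99≥14, dock doors 6≥4).
C: dominated by A (floor area 99≥13, dock doors 6≥6).
D: dominated by E (floor area 46≥45, dock doors 28≥13).
E: not dominated.
F: dominated by A (floor area 99≥29, dock doors 6≥5).
G: not dominated (best dock doors).
H: not dominated (best floor area).
Pareto-optimal: E, G, H → 3.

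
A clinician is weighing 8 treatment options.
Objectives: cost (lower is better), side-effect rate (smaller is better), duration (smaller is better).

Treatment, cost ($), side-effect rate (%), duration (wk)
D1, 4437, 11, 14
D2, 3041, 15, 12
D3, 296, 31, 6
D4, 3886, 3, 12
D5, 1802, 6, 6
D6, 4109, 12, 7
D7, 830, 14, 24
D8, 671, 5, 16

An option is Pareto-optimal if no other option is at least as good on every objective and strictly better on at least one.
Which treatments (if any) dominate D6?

D5

D5: cost 1802≤4109, side-effect rate 6≤12, duration 6≤7 — dominates D6.
Others (D1, D2, D3, D4, D7, D8) are each worse than D6 on at least one objective.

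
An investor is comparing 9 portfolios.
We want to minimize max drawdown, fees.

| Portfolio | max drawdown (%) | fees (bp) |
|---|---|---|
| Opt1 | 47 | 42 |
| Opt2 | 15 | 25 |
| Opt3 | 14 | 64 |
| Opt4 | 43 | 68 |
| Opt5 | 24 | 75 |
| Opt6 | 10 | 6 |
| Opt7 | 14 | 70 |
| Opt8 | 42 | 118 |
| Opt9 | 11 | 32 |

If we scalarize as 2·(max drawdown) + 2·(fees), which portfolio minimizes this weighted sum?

Opt1: 2·47 + 2·42 = 178
Opt2: 2·15 + 2·25 = 80
Opt3: 2·14 + 2·64 = 156
Opt4: 2·43 + 2·68 = 222
Opt5: 2·24 + 2·75 = 198
Opt6: 2·10 + 2·6 = 32
Opt7: 2·14 + 2·70 = 168
Opt8: 2·42 + 2·118 = 320
Opt9: 2·11 + 2·32 = 86
Lowest: Opt6 at 32.

Opt6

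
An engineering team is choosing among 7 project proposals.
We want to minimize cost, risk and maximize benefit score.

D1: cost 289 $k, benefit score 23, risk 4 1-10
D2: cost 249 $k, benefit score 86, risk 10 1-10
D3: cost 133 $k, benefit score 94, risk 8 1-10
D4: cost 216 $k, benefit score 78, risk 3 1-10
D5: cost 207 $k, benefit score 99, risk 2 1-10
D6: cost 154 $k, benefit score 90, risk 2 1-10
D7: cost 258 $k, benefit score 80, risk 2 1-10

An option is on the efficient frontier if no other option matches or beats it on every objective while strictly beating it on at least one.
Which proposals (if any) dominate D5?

none

D1: worse on cost (289 vs 207).
D2: worse on cost (249 vs 207).
D3: worse on benefit score (94 vs 99).
D4: worse on cost (216 vs 207).
D6: worse on benefit score (90 vs 99).
D7: worse on cost (258 vs 207).
No option dominates D5.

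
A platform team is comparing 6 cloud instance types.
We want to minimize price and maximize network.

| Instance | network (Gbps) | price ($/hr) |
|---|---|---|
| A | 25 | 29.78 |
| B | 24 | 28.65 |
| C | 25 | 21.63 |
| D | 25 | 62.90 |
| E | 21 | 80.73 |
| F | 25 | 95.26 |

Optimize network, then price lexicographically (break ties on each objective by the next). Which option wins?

C

First maximize network: best is 25, kept {A, C, D, F}.
Then minimize price: best is 21.63, kept {C}.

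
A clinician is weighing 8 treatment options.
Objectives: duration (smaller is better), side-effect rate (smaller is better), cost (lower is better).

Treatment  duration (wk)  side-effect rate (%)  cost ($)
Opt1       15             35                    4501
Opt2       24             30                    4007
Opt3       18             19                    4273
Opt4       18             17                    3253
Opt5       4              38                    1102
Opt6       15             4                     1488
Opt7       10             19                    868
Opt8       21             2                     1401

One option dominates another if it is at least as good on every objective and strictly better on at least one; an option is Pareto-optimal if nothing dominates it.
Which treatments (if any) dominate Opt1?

Opt6, Opt7

Opt6: duration 15≤15, side-effect rate 4≤35, cost 1488≤4501 — dominates Opt1.
Opt7: duration 10≤15, side-effect rate 19≤35, cost 868≤4501 — dominates Opt1.
Others (Opt2, Opt3, Opt4, Opt5, Opt8) are each worse than Opt1 on at least one objective.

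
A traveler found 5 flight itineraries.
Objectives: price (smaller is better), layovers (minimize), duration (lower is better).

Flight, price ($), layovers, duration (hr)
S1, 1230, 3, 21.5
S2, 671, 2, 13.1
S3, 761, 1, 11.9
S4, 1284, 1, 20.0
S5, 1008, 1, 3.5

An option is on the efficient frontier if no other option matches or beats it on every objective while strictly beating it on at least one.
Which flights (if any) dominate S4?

S3: price 761≤1284, layovers 1≤1, duration 11.9≤20.0 — dominates S4.
S5: price 1008≤1284, layovers 1≤1, duration 3.5≤20.0 — dominates S4.
Others (S1, S2) are each worse than S4 on at least one objective.

S3, S5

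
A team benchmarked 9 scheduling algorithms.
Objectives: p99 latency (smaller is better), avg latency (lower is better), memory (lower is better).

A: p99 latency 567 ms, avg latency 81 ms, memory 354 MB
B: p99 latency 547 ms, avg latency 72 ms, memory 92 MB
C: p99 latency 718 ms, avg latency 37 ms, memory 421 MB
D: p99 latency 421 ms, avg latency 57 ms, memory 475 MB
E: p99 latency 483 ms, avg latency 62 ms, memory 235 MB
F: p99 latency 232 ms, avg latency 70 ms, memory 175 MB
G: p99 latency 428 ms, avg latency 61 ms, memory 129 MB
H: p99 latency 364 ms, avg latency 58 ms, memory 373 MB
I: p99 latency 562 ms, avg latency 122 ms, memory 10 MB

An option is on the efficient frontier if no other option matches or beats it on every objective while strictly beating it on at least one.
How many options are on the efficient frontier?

A: dominated by B (p99 latency 547≤567, avg latency 72≤81, memory 92≤354).
B: not dominated.
C: not dominated (best avg latency).
D: not dominated.
E: dominated by G (p99 latency 428≤483, avg latency 61≤62, memory 129≤235).
F: not dominated (best p99 latency).
G: not dominated.
H: not dominated.
I: not dominated (best memory).
Pareto-optimal: B, C, D, F, G, H, I → 7.

7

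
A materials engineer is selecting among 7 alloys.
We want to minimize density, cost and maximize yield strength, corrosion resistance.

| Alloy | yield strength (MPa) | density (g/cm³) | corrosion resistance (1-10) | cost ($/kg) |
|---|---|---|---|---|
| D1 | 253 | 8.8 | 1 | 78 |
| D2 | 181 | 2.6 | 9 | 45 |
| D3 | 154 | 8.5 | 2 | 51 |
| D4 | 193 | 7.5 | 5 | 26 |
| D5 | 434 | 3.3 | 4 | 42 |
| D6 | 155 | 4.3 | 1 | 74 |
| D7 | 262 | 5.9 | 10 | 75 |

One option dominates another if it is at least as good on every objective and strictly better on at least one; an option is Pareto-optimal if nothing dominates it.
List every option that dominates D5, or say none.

none

D1: worse on yield strength (253 vs 434).
D2: worse on yield strength (181 vs 434).
D3: worse on yield strength (154 vs 434).
D4: worse on yield strength (193 vs 434).
D6: worse on yield strength (155 vs 434).
D7: worse on yield strength (262 vs 434).
No option dominates D5.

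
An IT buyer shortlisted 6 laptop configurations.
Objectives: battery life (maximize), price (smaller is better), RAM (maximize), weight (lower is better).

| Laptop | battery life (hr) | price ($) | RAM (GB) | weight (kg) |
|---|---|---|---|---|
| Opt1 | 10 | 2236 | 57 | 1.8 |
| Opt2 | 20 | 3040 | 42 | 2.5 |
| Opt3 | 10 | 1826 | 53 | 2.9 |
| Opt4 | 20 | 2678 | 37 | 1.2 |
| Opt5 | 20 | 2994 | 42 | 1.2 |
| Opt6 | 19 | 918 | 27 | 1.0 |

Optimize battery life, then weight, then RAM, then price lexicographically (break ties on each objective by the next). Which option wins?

Opt5

First maximize battery life: best is 20, kept {Opt2, Opt4, Opt5}.
Then minimize weight: best is 1.2, kept {Opt4, Opt5}.
Then maximize RAM: best is 42, kept {Opt5}.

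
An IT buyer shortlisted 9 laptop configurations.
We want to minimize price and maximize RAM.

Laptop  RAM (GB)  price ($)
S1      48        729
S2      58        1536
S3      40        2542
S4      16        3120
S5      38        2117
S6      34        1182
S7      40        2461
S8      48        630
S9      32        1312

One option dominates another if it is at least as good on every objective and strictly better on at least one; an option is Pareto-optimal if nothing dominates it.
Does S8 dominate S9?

S8 vs S9: RAM 48≥32, price 630≤1312 — S8 is at least as good on every objective with at least one strict improvement.

Yes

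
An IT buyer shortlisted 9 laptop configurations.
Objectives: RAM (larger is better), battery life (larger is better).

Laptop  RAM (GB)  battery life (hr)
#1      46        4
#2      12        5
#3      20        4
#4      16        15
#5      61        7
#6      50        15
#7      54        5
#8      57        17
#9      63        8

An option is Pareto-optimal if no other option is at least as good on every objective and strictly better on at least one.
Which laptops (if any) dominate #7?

#5: RAM 61≥54, battery life 7≥5 — dominates #7.
#8: RAM 57≥54, battery life 17≥5 — dominates #7.
#9: RAM 63≥54, battery life 8≥5 — dominates #7.
Others (#1, #2, #3, #4, #6) are each worse than #7 on at least one objective.

#5, #8, #9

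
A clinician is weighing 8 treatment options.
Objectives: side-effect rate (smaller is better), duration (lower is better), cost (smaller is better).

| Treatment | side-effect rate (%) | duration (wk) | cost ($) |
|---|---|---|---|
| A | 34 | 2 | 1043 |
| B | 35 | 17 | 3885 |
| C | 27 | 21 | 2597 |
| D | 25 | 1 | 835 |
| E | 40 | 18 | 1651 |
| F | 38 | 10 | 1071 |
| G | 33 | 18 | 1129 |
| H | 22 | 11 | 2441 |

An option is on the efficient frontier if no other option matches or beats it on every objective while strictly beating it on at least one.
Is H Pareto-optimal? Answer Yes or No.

A: worse on side-effect rate (34 vs 22).
B: worse on side-effect rate (35 vs 22).
C: worse on side-effect rate (27 vs 22).
D: worse on side-effect rate (25 vs 22).
E: worse on side-effect rate (40 vs 22).
F: worse on side-effect rate (38 vs 22).
G: worse on side-effect rate (33 vs 22).
No option is at least as good as H on every objective and strictly better on one.

Yes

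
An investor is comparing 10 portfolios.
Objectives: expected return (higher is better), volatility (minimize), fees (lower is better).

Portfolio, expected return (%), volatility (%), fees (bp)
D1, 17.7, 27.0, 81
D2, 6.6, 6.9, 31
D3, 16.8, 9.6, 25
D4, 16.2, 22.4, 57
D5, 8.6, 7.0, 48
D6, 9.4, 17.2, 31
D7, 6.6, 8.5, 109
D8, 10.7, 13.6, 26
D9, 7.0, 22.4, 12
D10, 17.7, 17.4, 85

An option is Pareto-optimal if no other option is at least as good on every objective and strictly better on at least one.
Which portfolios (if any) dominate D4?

D3: expected return 16.8≥16.2, volatility 9.6≤22.4, fees 25≤57 — dominates D4.
Others (D1, D2, D5, D6, D7, D8, D9, D10) are each worse than D4 on at least one objective.

D3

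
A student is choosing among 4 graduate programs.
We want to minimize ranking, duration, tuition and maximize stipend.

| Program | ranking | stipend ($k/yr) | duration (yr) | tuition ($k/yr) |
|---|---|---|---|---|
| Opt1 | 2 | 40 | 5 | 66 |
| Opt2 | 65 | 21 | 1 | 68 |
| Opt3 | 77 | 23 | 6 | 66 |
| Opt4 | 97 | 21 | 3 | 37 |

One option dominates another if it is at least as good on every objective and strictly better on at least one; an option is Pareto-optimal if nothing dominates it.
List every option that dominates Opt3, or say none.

Opt1: ranking 2≤77, stipend 40≥23, duration 5≤6, tuition 66≤66 — dominates Opt3.
Others (Opt2, Opt4) are each worse than Opt3 on at least one objective.

Opt1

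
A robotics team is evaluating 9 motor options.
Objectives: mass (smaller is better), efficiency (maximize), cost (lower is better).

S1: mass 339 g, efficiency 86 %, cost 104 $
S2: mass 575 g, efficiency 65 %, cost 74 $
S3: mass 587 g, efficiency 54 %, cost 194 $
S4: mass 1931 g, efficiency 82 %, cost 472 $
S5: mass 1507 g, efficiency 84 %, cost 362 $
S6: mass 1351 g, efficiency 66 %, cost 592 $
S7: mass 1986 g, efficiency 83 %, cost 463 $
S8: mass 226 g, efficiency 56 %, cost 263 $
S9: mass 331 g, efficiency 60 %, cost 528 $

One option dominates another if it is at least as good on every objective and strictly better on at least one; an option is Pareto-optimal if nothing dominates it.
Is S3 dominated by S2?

Yes

S2 vs S3: mass 575≤587, efficiency 65≥54, cost 74≤194 — S2 is at least as good on every objective with at least one strict improvement.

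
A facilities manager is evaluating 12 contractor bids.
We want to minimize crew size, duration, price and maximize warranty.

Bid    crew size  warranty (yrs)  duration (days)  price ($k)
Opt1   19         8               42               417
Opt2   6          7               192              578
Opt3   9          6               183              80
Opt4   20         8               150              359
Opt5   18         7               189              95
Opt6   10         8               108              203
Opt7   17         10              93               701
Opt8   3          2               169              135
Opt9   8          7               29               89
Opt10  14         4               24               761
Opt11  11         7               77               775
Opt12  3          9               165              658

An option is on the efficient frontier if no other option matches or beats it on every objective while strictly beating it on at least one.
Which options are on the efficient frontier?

Opt1, Opt2, Opt3, Opt6, Opt7, Opt8, Opt9, Opt10, Opt12

Opt1: not dominated.
Opt2: not dominated.
Opt3: not dominated (best price).
Opt4: dominated by Opt6 (crew size 10≤20, warranty 8≥8, duration 108≤150, price 203≤359).
Opt5: dominated by Opt9 (crew size 8≤18, warranty 7≥7, duration 29≤189, price 89≤95).
Opt6: not dominated.
Opt7: not dominated (best warranty).
Opt8: not dominated.
Opt9: not dominated.
Opt10: not dominated (best duration).
Opt11: dominated by Opt9 (crew size 8≤11, warranty 7≥7, duration 29≤77, price 89≤775).
Opt12: not dominated.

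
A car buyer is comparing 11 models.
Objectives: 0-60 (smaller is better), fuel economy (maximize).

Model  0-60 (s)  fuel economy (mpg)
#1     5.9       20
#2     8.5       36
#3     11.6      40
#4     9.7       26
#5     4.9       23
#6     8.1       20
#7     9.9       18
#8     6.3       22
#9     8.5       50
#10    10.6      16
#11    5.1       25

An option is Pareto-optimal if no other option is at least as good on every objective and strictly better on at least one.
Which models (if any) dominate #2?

#9: 0-60 8.5≤8.5, fuel economy 50≥36 — dominates #2.
Others (#1, #3, #4, #5, #6, #7, #8, #10, #11) are each worse than #2 on at least one objective.

#9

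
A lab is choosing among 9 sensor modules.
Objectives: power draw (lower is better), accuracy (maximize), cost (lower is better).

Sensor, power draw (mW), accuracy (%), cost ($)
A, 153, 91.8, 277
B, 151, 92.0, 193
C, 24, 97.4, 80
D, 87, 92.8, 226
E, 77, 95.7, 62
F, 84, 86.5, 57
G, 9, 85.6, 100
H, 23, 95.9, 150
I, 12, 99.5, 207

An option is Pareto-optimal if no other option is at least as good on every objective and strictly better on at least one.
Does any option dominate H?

A: worse on power draw (153 vs 23).
B: worse on power draw (151 vs 23).
C: worse on power draw (24 vs 23).
D: worse on power draw (87 vs 23).
E: worse on power draw (77 vs 23).
F: worse on power draw (84 vs 23).
G: worse on accuracy (85.6 vs 95.9).
I: worse on cost (207 vs 150).
No option is at least as good as H on every objective and strictly better on one.

No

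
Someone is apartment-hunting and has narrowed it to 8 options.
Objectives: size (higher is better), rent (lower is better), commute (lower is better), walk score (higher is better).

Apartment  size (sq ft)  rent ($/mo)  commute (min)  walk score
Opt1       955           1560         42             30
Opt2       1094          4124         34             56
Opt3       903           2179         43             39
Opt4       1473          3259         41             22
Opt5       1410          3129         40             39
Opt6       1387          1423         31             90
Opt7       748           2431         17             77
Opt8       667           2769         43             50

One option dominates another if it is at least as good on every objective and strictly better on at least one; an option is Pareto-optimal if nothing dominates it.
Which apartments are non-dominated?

Opt4, Opt5, Opt6, Opt7

Opt1: dominated by Opt6 (size 1387≥955, rent 1423≤1560, commute 31≤42, walk score 90≥30).
Opt2: dominated by Opt6 (size 1387≥1094, rent 1423≤4124, commute 31≤34, walk score 90≥56).
Opt3: dominated by Opt6 (size 1387≥903, rent 1423≤2179, commute 31≤43, walk score 90≥39).
Opt4: not dominated (best size).
Opt5: not dominated.
Opt6: not dominated (best rent).
Opt7: not dominated (best commute).
Opt8: dominated by Opt6 (size 1387≥667, rent 1423≤2769, commute 31≤43, walk score 90≥50).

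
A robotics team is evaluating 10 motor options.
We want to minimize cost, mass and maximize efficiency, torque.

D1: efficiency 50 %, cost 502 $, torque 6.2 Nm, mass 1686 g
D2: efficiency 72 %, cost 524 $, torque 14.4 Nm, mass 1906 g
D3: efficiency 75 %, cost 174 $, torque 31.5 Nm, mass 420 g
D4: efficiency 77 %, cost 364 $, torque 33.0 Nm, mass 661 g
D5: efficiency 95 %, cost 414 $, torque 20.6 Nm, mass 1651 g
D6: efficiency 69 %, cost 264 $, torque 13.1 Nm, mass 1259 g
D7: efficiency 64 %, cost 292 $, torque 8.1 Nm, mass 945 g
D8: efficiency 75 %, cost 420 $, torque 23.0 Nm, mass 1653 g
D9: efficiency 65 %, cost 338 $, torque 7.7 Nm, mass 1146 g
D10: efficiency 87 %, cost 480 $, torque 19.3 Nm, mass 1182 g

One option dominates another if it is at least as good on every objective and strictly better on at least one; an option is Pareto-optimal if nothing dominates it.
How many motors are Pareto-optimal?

4

D1: dominated by D3 (efficiency 75≥50, cost 174≤502, torque 31.5≥6.2, mass 420≤1686).
D2: dominated by D3 (efficiency 75≥72, cost 174≤524, torque 31.5≥14.4, mass 420≤1906).
D3: not dominated (best cost).
D4: not dominated (best torque).
D5: not dominated (best efficiency).
D6: dominated by D3 (efficiency 75≥69, cost 174≤264, torque 31.5≥13.1, mass 420≤1259).
D7: dominated by D3 (efficiency 75≥64, cost 174≤292, torque 31.5≥8.1, mass 420≤945).
D8: dominated by D3 (efficiency 75≥75, cost 174≤420, torque 31.5≥23.0, mass 420≤1653).
D9: dominated by D3 (efficiency 75≥65, cost 174≤338, torque 31.5≥7.7, mass 420≤1146).
D10: not dominated.
Pareto-optimal: D3, D4, D5, D10 → 4.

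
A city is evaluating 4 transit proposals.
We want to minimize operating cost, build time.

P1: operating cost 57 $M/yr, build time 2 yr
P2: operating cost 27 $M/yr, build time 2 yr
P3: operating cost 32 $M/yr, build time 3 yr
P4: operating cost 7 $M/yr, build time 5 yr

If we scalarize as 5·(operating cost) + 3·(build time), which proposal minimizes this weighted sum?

P1: 5·57 + 3·2 = 291
P2: 5·27 + 3·2 = 141
P3: 5·32 + 3·3 = 169
P4: 5·7 + 3·5 = 50
Lowest: P4 at 50.

P4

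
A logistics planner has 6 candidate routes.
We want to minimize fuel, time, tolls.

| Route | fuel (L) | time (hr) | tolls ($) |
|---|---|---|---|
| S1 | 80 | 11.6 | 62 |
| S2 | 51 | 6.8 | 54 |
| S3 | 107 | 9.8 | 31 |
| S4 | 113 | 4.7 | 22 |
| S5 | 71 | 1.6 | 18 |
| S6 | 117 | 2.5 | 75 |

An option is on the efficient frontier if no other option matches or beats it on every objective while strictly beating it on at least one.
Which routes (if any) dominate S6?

S5: fuel 71≤117, time 1.6≤2.5, tolls 18≤75 — dominates S6.
Others (S1, S2, S3, S4) are each worse than S6 on at least one objective.

S5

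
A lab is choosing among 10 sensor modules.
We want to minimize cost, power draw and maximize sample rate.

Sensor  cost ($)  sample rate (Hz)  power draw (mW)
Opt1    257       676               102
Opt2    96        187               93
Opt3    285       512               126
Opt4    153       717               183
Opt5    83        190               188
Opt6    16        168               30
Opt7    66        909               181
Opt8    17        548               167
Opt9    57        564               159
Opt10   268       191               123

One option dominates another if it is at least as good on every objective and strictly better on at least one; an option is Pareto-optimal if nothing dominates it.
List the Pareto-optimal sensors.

Opt1: not dominated.
Opt2: not dominated.
Opt3: dominated by Opt1 (cost 257≤285, sample rate 676≥512, power draw 102≤126).
Opt4: dominated by Opt7 (cost 66≤153, sample rate 909≥717, power draw 181≤183).
Opt5: dominated by Opt7 (cost 66≤83, sample rate 909≥190, power draw 181≤188).
Opt6: not dominated (best cost).
Opt7: not dominated (best sample rate).
Opt8: not dominated.
Opt9: not dominated.
Opt10: dominated by Opt1 (cost 257≤268, sample rate 676≥191, power draw 102≤123).

Opt1, Opt2, Opt6, Opt7, Opt8, Opt9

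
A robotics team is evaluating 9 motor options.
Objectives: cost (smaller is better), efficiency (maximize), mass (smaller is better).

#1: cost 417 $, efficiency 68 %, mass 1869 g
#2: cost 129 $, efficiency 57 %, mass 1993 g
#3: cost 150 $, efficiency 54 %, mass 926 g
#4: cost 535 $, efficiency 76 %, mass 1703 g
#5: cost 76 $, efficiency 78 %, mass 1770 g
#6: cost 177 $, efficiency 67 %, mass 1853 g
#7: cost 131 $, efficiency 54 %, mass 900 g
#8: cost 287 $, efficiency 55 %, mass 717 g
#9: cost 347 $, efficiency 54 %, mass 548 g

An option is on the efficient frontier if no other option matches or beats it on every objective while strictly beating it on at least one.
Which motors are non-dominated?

#4, #5, #7, #8, #9

#1: dominated by #5 (cost 76≤417, efficiency 78≥68, mass 1770≤1869).
#2: dominated by #5 (cost 76≤129, efficiency 78≥57, mass 1770≤1993).
#3: dominated by #7 (cost 131≤150, efficiency 54≥54, mass 900≤926).
#4: not dominated.
#5: not dominated (best cost).
#6: dominated by #5 (cost 76≤177, efficiency 78≥67, mass 1770≤1853).
#7: not dominated.
#8: not dominated.
#9: not dominated (best mass).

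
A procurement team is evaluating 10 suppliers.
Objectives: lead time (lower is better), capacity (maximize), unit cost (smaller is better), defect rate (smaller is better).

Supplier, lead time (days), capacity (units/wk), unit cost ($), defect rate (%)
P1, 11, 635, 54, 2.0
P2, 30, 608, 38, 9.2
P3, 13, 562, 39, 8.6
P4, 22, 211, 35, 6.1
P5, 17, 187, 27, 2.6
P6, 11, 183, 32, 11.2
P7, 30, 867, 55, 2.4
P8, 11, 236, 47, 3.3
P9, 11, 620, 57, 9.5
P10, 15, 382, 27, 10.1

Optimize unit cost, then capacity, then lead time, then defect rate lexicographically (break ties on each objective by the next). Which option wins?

First minimize unit cost: best is 27, kept {P5, P10}.
Then maximize capacity: best is 382, kept {P10}.

P10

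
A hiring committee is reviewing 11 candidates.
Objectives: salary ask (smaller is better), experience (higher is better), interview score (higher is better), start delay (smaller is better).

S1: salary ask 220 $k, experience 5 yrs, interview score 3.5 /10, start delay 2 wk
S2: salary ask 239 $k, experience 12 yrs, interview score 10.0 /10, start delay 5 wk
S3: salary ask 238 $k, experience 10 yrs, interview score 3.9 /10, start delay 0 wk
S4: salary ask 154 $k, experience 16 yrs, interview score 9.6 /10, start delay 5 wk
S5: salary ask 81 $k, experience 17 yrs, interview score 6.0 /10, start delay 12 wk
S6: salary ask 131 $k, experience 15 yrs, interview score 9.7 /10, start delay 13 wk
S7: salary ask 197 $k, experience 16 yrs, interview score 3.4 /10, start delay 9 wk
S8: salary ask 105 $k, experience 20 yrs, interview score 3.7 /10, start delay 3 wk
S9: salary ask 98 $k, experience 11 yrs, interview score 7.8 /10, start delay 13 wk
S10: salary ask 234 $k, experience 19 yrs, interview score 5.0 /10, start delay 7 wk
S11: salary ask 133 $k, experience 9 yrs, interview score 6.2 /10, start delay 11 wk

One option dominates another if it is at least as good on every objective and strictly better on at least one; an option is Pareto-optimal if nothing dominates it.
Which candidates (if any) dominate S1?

S2: worse on salary ask (239 vs 220).
S3: worse on salary ask (238 vs 220).
S4: worse on start delay (5 vs 2).
S5: worse on start delay (12 vs 2).
S6: worse on start delay (13 vs 2).
S7: worse on interview score (3.4 vs 3.5).
S8: worse on start delay (3 vs 2).
S9: worse on start delay (13 vs 2).
S10: worse on salary ask (234 vs 220).
S11: worse on start delay (11 vs 2).
No option dominates S1.

none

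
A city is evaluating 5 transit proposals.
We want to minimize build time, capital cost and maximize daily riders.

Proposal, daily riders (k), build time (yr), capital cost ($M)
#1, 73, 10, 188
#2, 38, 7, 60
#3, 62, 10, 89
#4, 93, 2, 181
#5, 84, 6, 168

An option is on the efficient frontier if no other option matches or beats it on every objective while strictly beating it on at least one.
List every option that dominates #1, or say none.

#4, #5

#4: daily riders 93≥73, build time 2≤10, capital cost 181≤188 — dominates #1.
#5: daily riders 84≥73, build time 6≤10, capital cost 168≤188 — dominates #1.
Others (#2, #3) are each worse than #1 on at least one objective.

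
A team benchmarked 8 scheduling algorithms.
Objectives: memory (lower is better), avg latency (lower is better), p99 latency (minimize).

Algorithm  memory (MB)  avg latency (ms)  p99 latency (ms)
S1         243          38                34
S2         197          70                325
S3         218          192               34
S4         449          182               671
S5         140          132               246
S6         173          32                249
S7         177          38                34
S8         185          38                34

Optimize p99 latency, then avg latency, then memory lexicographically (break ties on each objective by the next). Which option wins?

S7

First minimize p99 latency: best is 34, kept {S1, S3, S7, S8}.
Then minimize avg latency: best is 38, kept {S1, S7, S8}.
Then minimize memory: best is 177, kept {S7}.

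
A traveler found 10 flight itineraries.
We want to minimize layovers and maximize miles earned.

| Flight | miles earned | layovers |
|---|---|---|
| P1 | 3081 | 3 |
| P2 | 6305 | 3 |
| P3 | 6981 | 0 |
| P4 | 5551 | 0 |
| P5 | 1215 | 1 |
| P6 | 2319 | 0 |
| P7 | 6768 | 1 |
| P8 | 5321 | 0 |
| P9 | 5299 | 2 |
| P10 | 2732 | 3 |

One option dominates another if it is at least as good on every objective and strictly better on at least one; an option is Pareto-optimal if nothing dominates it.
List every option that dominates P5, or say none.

P3: miles earned 6981≥1215, layovers 0≤1 — dominates P5.
P4: miles earned 5551≥1215, layovers 0≤1 — dominates P5.
P6: miles earned 2319≥1215, layovers 0≤1 — dominates P5.
P7: miles earned 6768≥1215, layovers 1≤1 — dominates P5.
P8: miles earned 5321≥1215, layovers 0≤1 — dominates P5.
Others (P1, P2, P9, P10) are each worse than P5 on at least one objective.

P3, P4, P6, P7, P8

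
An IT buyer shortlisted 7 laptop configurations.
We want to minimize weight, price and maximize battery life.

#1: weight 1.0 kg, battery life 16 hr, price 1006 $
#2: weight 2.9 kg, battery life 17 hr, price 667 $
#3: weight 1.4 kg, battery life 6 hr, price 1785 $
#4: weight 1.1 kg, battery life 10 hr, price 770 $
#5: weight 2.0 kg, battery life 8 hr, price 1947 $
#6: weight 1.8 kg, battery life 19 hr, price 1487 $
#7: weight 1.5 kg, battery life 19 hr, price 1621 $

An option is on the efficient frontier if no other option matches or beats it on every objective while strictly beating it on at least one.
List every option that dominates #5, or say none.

#1: weight 1.0≤2.0, battery life 16≥8, price 1006≤1947 — dominates #5.
#4: weight 1.1≤2.0, battery life 10≥8, price 770≤1947 — dominates #5.
#6: weight 1.8≤2.0, battery life 19≥8, price 1487≤1947 — dominates #5.
#7: weight 1.5≤2.0, battery life 19≥8, price 1621≤1947 — dominates #5.
Others (#2, #3) are each worse than #5 on at least one objective.

#1, #4, #6, #7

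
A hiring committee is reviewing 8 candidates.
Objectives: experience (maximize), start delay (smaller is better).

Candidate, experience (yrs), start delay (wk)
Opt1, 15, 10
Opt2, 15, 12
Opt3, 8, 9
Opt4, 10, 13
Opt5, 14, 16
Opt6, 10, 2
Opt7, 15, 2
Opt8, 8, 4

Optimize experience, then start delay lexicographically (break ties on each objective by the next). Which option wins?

Opt7

First maximize experience: best is 15, kept {Opt1, Opt2, Opt7}.
Then minimize start delay: best is 2, kept {Opt7}.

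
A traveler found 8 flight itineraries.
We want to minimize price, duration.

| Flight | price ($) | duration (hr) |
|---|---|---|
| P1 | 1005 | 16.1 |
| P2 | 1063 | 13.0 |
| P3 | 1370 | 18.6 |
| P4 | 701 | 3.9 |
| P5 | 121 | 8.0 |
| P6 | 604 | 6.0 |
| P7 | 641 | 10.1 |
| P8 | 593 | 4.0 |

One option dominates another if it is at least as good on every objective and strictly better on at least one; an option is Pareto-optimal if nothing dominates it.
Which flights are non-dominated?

P4, P5, P8

P1: dominated by P4 (price 701≤1005, duration 3.9≤16.1).
P2: dominated by P4 (price 701≤1063, duration 3.9≤13.0).
P3: dominated by P1 (price 1005≤1370, duration 16.1≤18.6).
P4: not dominated (best duration).
P5: not dominated (best price).
P6: dominated by P8 (price 593≤604, duration 4.0≤6.0).
P7: dominated by P5 (price 121≤641, duration 8.0≤10.1).
P8: not dominated.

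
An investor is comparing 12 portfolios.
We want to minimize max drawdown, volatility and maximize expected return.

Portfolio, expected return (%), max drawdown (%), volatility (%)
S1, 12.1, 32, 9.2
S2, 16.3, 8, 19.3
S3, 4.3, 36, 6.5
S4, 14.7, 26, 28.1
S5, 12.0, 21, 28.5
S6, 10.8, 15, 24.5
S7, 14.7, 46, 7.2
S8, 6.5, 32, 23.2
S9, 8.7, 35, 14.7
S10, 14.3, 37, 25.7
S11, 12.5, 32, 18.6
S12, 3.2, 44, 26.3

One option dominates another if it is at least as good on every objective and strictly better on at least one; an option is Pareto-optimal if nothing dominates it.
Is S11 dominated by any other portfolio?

S1: worse on expected return (12.1 vs 12.5).
S2: worse on volatility (19.3 vs 18.6).
S3: worse on expected return (4.3 vs 12.5).
S4: worse on volatility (28.1 vs 18.6).
S5: worse on expected return (12.0 vs 12.5).
S6: worse on expected return (10.8 vs 12.5).
S7: worse on max drawdown (46 vs 32).
S8: worse on expected return (6.5 vs 12.5).
S9: worse on expected return (8.7 vs 12.5).
S10: worse on max drawdown (37 vs 32).
S12: worse on expected return (3.2 vs 12.5).
No option is at least as good as S11 on every objective and strictly better on one.

No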